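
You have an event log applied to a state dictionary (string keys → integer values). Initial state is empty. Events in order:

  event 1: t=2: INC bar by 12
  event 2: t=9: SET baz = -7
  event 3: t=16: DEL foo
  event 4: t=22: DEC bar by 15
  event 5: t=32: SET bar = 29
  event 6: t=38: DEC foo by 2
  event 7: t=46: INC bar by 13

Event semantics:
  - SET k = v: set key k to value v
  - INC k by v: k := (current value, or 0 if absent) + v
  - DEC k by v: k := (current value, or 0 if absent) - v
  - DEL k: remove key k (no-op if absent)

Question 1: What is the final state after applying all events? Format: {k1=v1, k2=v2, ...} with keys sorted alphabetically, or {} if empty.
Answer: {bar=42, baz=-7, foo=-2}

Derivation:
  after event 1 (t=2: INC bar by 12): {bar=12}
  after event 2 (t=9: SET baz = -7): {bar=12, baz=-7}
  after event 3 (t=16: DEL foo): {bar=12, baz=-7}
  after event 4 (t=22: DEC bar by 15): {bar=-3, baz=-7}
  after event 5 (t=32: SET bar = 29): {bar=29, baz=-7}
  after event 6 (t=38: DEC foo by 2): {bar=29, baz=-7, foo=-2}
  after event 7 (t=46: INC bar by 13): {bar=42, baz=-7, foo=-2}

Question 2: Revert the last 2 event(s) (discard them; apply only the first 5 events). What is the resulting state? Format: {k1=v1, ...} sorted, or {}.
Keep first 5 events (discard last 2):
  after event 1 (t=2: INC bar by 12): {bar=12}
  after event 2 (t=9: SET baz = -7): {bar=12, baz=-7}
  after event 3 (t=16: DEL foo): {bar=12, baz=-7}
  after event 4 (t=22: DEC bar by 15): {bar=-3, baz=-7}
  after event 5 (t=32: SET bar = 29): {bar=29, baz=-7}

Answer: {bar=29, baz=-7}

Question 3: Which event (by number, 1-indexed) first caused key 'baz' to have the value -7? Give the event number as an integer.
Answer: 2

Derivation:
Looking for first event where baz becomes -7:
  event 2: baz (absent) -> -7  <-- first match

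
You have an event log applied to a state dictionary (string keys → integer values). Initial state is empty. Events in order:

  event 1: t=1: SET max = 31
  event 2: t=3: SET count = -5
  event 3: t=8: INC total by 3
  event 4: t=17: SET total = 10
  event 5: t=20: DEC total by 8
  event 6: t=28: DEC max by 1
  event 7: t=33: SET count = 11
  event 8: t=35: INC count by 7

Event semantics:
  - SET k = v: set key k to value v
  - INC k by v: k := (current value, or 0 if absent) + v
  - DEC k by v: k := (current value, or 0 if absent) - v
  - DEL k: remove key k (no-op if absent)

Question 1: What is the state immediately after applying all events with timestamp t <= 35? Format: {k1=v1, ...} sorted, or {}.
Answer: {count=18, max=30, total=2}

Derivation:
Apply events with t <= 35 (8 events):
  after event 1 (t=1: SET max = 31): {max=31}
  after event 2 (t=3: SET count = -5): {count=-5, max=31}
  after event 3 (t=8: INC total by 3): {count=-5, max=31, total=3}
  after event 4 (t=17: SET total = 10): {count=-5, max=31, total=10}
  after event 5 (t=20: DEC total by 8): {count=-5, max=31, total=2}
  after event 6 (t=28: DEC max by 1): {count=-5, max=30, total=2}
  after event 7 (t=33: SET count = 11): {count=11, max=30, total=2}
  after event 8 (t=35: INC count by 7): {count=18, max=30, total=2}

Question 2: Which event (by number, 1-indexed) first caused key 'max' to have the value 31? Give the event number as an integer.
Looking for first event where max becomes 31:
  event 1: max (absent) -> 31  <-- first match

Answer: 1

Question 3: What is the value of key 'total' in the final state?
Track key 'total' through all 8 events:
  event 1 (t=1: SET max = 31): total unchanged
  event 2 (t=3: SET count = -5): total unchanged
  event 3 (t=8: INC total by 3): total (absent) -> 3
  event 4 (t=17: SET total = 10): total 3 -> 10
  event 5 (t=20: DEC total by 8): total 10 -> 2
  event 6 (t=28: DEC max by 1): total unchanged
  event 7 (t=33: SET count = 11): total unchanged
  event 8 (t=35: INC count by 7): total unchanged
Final: total = 2

Answer: 2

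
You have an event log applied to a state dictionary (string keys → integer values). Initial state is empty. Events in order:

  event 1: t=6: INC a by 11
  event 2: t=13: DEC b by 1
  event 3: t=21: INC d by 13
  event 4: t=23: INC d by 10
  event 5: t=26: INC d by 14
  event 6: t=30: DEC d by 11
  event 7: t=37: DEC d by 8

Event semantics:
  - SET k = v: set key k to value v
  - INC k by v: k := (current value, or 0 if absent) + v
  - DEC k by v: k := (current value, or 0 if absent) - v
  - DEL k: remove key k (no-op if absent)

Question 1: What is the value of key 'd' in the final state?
Answer: 18

Derivation:
Track key 'd' through all 7 events:
  event 1 (t=6: INC a by 11): d unchanged
  event 2 (t=13: DEC b by 1): d unchanged
  event 3 (t=21: INC d by 13): d (absent) -> 13
  event 4 (t=23: INC d by 10): d 13 -> 23
  event 5 (t=26: INC d by 14): d 23 -> 37
  event 6 (t=30: DEC d by 11): d 37 -> 26
  event 7 (t=37: DEC d by 8): d 26 -> 18
Final: d = 18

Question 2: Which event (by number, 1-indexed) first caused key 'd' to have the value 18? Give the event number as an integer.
Answer: 7

Derivation:
Looking for first event where d becomes 18:
  event 3: d = 13
  event 4: d = 23
  event 5: d = 37
  event 6: d = 26
  event 7: d 26 -> 18  <-- first match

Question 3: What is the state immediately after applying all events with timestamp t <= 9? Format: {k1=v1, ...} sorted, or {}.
Answer: {a=11}

Derivation:
Apply events with t <= 9 (1 events):
  after event 1 (t=6: INC a by 11): {a=11}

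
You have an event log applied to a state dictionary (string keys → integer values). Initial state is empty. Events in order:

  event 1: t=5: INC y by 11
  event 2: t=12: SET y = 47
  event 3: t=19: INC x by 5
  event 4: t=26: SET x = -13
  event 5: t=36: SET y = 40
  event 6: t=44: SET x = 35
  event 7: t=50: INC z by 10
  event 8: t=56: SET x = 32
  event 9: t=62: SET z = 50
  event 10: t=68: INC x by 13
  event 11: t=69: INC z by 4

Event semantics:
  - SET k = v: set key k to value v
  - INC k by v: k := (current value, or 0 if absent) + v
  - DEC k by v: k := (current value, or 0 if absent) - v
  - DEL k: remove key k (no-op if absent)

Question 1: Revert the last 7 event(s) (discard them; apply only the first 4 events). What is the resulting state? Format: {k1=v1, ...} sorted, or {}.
Keep first 4 events (discard last 7):
  after event 1 (t=5: INC y by 11): {y=11}
  after event 2 (t=12: SET y = 47): {y=47}
  after event 3 (t=19: INC x by 5): {x=5, y=47}
  after event 4 (t=26: SET x = -13): {x=-13, y=47}

Answer: {x=-13, y=47}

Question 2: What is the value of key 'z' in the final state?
Track key 'z' through all 11 events:
  event 1 (t=5: INC y by 11): z unchanged
  event 2 (t=12: SET y = 47): z unchanged
  event 3 (t=19: INC x by 5): z unchanged
  event 4 (t=26: SET x = -13): z unchanged
  event 5 (t=36: SET y = 40): z unchanged
  event 6 (t=44: SET x = 35): z unchanged
  event 7 (t=50: INC z by 10): z (absent) -> 10
  event 8 (t=56: SET x = 32): z unchanged
  event 9 (t=62: SET z = 50): z 10 -> 50
  event 10 (t=68: INC x by 13): z unchanged
  event 11 (t=69: INC z by 4): z 50 -> 54
Final: z = 54

Answer: 54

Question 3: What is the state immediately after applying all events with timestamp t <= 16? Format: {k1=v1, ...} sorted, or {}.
Answer: {y=47}

Derivation:
Apply events with t <= 16 (2 events):
  after event 1 (t=5: INC y by 11): {y=11}
  after event 2 (t=12: SET y = 47): {y=47}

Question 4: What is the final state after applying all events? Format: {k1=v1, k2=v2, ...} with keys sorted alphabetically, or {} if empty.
  after event 1 (t=5: INC y by 11): {y=11}
  after event 2 (t=12: SET y = 47): {y=47}
  after event 3 (t=19: INC x by 5): {x=5, y=47}
  after event 4 (t=26: SET x = -13): {x=-13, y=47}
  after event 5 (t=36: SET y = 40): {x=-13, y=40}
  after event 6 (t=44: SET x = 35): {x=35, y=40}
  after event 7 (t=50: INC z by 10): {x=35, y=40, z=10}
  after event 8 (t=56: SET x = 32): {x=32, y=40, z=10}
  after event 9 (t=62: SET z = 50): {x=32, y=40, z=50}
  after event 10 (t=68: INC x by 13): {x=45, y=40, z=50}
  after event 11 (t=69: INC z by 4): {x=45, y=40, z=54}

Answer: {x=45, y=40, z=54}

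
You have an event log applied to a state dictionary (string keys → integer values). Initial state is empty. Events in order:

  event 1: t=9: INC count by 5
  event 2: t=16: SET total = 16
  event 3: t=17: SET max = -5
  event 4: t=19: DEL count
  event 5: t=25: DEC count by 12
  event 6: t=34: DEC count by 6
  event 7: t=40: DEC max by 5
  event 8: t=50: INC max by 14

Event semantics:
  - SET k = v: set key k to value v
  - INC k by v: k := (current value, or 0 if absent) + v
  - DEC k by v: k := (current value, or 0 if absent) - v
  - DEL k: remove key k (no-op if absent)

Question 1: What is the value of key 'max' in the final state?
Answer: 4

Derivation:
Track key 'max' through all 8 events:
  event 1 (t=9: INC count by 5): max unchanged
  event 2 (t=16: SET total = 16): max unchanged
  event 3 (t=17: SET max = -5): max (absent) -> -5
  event 4 (t=19: DEL count): max unchanged
  event 5 (t=25: DEC count by 12): max unchanged
  event 6 (t=34: DEC count by 6): max unchanged
  event 7 (t=40: DEC max by 5): max -5 -> -10
  event 8 (t=50: INC max by 14): max -10 -> 4
Final: max = 4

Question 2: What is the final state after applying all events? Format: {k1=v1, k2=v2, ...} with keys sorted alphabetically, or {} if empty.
  after event 1 (t=9: INC count by 5): {count=5}
  after event 2 (t=16: SET total = 16): {count=5, total=16}
  after event 3 (t=17: SET max = -5): {count=5, max=-5, total=16}
  after event 4 (t=19: DEL count): {max=-5, total=16}
  after event 5 (t=25: DEC count by 12): {count=-12, max=-5, total=16}
  after event 6 (t=34: DEC count by 6): {count=-18, max=-5, total=16}
  after event 7 (t=40: DEC max by 5): {count=-18, max=-10, total=16}
  after event 8 (t=50: INC max by 14): {count=-18, max=4, total=16}

Answer: {count=-18, max=4, total=16}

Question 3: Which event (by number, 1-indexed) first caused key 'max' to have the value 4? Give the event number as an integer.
Answer: 8

Derivation:
Looking for first event where max becomes 4:
  event 3: max = -5
  event 4: max = -5
  event 5: max = -5
  event 6: max = -5
  event 7: max = -10
  event 8: max -10 -> 4  <-- first match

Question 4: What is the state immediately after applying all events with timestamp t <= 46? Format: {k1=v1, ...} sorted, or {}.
Answer: {count=-18, max=-10, total=16}

Derivation:
Apply events with t <= 46 (7 events):
  after event 1 (t=9: INC count by 5): {count=5}
  after event 2 (t=16: SET total = 16): {count=5, total=16}
  after event 3 (t=17: SET max = -5): {count=5, max=-5, total=16}
  after event 4 (t=19: DEL count): {max=-5, total=16}
  after event 5 (t=25: DEC count by 12): {count=-12, max=-5, total=16}
  after event 6 (t=34: DEC count by 6): {count=-18, max=-5, total=16}
  after event 7 (t=40: DEC max by 5): {count=-18, max=-10, total=16}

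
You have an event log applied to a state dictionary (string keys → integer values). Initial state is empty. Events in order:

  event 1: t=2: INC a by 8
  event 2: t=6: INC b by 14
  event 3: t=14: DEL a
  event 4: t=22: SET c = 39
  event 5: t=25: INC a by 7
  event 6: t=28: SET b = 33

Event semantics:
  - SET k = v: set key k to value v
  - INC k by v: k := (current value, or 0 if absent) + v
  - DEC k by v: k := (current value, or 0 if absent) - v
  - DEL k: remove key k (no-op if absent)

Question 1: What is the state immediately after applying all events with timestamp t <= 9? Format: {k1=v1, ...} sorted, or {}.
Answer: {a=8, b=14}

Derivation:
Apply events with t <= 9 (2 events):
  after event 1 (t=2: INC a by 8): {a=8}
  after event 2 (t=6: INC b by 14): {a=8, b=14}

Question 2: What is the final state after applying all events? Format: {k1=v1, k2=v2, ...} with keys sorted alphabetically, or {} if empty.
Answer: {a=7, b=33, c=39}

Derivation:
  after event 1 (t=2: INC a by 8): {a=8}
  after event 2 (t=6: INC b by 14): {a=8, b=14}
  after event 3 (t=14: DEL a): {b=14}
  after event 4 (t=22: SET c = 39): {b=14, c=39}
  after event 5 (t=25: INC a by 7): {a=7, b=14, c=39}
  after event 6 (t=28: SET b = 33): {a=7, b=33, c=39}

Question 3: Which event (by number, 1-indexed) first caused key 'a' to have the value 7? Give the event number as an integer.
Answer: 5

Derivation:
Looking for first event where a becomes 7:
  event 1: a = 8
  event 2: a = 8
  event 3: a = (absent)
  event 5: a (absent) -> 7  <-- first match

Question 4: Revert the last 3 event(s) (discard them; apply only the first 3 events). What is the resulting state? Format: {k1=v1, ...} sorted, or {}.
Keep first 3 events (discard last 3):
  after event 1 (t=2: INC a by 8): {a=8}
  after event 2 (t=6: INC b by 14): {a=8, b=14}
  after event 3 (t=14: DEL a): {b=14}

Answer: {b=14}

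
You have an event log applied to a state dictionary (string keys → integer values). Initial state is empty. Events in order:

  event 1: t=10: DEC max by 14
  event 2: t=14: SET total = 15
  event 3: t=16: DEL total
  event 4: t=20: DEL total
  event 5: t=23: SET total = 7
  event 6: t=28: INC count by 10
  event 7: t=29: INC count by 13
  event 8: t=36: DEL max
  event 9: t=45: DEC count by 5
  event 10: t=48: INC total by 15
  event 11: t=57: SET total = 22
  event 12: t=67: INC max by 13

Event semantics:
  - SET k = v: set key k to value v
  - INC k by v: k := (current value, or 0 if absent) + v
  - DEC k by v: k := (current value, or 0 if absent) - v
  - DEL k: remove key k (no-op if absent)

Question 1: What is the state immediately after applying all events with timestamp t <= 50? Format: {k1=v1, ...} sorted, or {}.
Answer: {count=18, total=22}

Derivation:
Apply events with t <= 50 (10 events):
  after event 1 (t=10: DEC max by 14): {max=-14}
  after event 2 (t=14: SET total = 15): {max=-14, total=15}
  after event 3 (t=16: DEL total): {max=-14}
  after event 4 (t=20: DEL total): {max=-14}
  after event 5 (t=23: SET total = 7): {max=-14, total=7}
  after event 6 (t=28: INC count by 10): {count=10, max=-14, total=7}
  after event 7 (t=29: INC count by 13): {count=23, max=-14, total=7}
  after event 8 (t=36: DEL max): {count=23, total=7}
  after event 9 (t=45: DEC count by 5): {count=18, total=7}
  after event 10 (t=48: INC total by 15): {count=18, total=22}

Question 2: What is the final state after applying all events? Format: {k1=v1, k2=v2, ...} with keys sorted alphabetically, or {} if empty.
  after event 1 (t=10: DEC max by 14): {max=-14}
  after event 2 (t=14: SET total = 15): {max=-14, total=15}
  after event 3 (t=16: DEL total): {max=-14}
  after event 4 (t=20: DEL total): {max=-14}
  after event 5 (t=23: SET total = 7): {max=-14, total=7}
  after event 6 (t=28: INC count by 10): {count=10, max=-14, total=7}
  after event 7 (t=29: INC count by 13): {count=23, max=-14, total=7}
  after event 8 (t=36: DEL max): {count=23, total=7}
  after event 9 (t=45: DEC count by 5): {count=18, total=7}
  after event 10 (t=48: INC total by 15): {count=18, total=22}
  after event 11 (t=57: SET total = 22): {count=18, total=22}
  after event 12 (t=67: INC max by 13): {count=18, max=13, total=22}

Answer: {count=18, max=13, total=22}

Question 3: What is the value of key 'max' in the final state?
Track key 'max' through all 12 events:
  event 1 (t=10: DEC max by 14): max (absent) -> -14
  event 2 (t=14: SET total = 15): max unchanged
  event 3 (t=16: DEL total): max unchanged
  event 4 (t=20: DEL total): max unchanged
  event 5 (t=23: SET total = 7): max unchanged
  event 6 (t=28: INC count by 10): max unchanged
  event 7 (t=29: INC count by 13): max unchanged
  event 8 (t=36: DEL max): max -14 -> (absent)
  event 9 (t=45: DEC count by 5): max unchanged
  event 10 (t=48: INC total by 15): max unchanged
  event 11 (t=57: SET total = 22): max unchanged
  event 12 (t=67: INC max by 13): max (absent) -> 13
Final: max = 13

Answer: 13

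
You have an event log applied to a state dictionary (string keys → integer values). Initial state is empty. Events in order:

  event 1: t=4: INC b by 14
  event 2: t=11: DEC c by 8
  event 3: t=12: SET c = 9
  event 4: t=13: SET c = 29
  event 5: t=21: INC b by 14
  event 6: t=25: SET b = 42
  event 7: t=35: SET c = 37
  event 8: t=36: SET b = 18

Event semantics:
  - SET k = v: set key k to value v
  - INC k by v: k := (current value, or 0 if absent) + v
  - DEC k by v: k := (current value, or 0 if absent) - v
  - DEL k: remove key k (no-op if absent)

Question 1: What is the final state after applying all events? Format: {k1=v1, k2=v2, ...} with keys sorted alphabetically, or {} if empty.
Answer: {b=18, c=37}

Derivation:
  after event 1 (t=4: INC b by 14): {b=14}
  after event 2 (t=11: DEC c by 8): {b=14, c=-8}
  after event 3 (t=12: SET c = 9): {b=14, c=9}
  after event 4 (t=13: SET c = 29): {b=14, c=29}
  after event 5 (t=21: INC b by 14): {b=28, c=29}
  after event 6 (t=25: SET b = 42): {b=42, c=29}
  after event 7 (t=35: SET c = 37): {b=42, c=37}
  after event 8 (t=36: SET b = 18): {b=18, c=37}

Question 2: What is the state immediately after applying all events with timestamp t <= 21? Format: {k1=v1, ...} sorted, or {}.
Apply events with t <= 21 (5 events):
  after event 1 (t=4: INC b by 14): {b=14}
  after event 2 (t=11: DEC c by 8): {b=14, c=-8}
  after event 3 (t=12: SET c = 9): {b=14, c=9}
  after event 4 (t=13: SET c = 29): {b=14, c=29}
  after event 5 (t=21: INC b by 14): {b=28, c=29}

Answer: {b=28, c=29}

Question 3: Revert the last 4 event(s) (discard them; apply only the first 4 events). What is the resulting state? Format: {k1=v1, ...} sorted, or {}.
Answer: {b=14, c=29}

Derivation:
Keep first 4 events (discard last 4):
  after event 1 (t=4: INC b by 14): {b=14}
  after event 2 (t=11: DEC c by 8): {b=14, c=-8}
  after event 3 (t=12: SET c = 9): {b=14, c=9}
  after event 4 (t=13: SET c = 29): {b=14, c=29}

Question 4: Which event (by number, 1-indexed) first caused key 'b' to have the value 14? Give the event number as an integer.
Looking for first event where b becomes 14:
  event 1: b (absent) -> 14  <-- first match

Answer: 1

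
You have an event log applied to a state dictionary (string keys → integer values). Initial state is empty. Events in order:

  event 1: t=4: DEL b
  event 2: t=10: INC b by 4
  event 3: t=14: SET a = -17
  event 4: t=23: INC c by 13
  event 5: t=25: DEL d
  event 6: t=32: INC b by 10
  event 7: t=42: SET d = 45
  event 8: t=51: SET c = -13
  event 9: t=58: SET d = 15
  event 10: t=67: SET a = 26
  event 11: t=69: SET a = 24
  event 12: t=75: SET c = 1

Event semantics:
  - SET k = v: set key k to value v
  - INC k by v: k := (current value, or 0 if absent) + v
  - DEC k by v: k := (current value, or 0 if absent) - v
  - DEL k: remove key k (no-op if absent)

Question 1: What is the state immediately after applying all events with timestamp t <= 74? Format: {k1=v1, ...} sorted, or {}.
Answer: {a=24, b=14, c=-13, d=15}

Derivation:
Apply events with t <= 74 (11 events):
  after event 1 (t=4: DEL b): {}
  after event 2 (t=10: INC b by 4): {b=4}
  after event 3 (t=14: SET a = -17): {a=-17, b=4}
  after event 4 (t=23: INC c by 13): {a=-17, b=4, c=13}
  after event 5 (t=25: DEL d): {a=-17, b=4, c=13}
  after event 6 (t=32: INC b by 10): {a=-17, b=14, c=13}
  after event 7 (t=42: SET d = 45): {a=-17, b=14, c=13, d=45}
  after event 8 (t=51: SET c = -13): {a=-17, b=14, c=-13, d=45}
  after event 9 (t=58: SET d = 15): {a=-17, b=14, c=-13, d=15}
  after event 10 (t=67: SET a = 26): {a=26, b=14, c=-13, d=15}
  after event 11 (t=69: SET a = 24): {a=24, b=14, c=-13, d=15}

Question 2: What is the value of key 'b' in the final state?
Track key 'b' through all 12 events:
  event 1 (t=4: DEL b): b (absent) -> (absent)
  event 2 (t=10: INC b by 4): b (absent) -> 4
  event 3 (t=14: SET a = -17): b unchanged
  event 4 (t=23: INC c by 13): b unchanged
  event 5 (t=25: DEL d): b unchanged
  event 6 (t=32: INC b by 10): b 4 -> 14
  event 7 (t=42: SET d = 45): b unchanged
  event 8 (t=51: SET c = -13): b unchanged
  event 9 (t=58: SET d = 15): b unchanged
  event 10 (t=67: SET a = 26): b unchanged
  event 11 (t=69: SET a = 24): b unchanged
  event 12 (t=75: SET c = 1): b unchanged
Final: b = 14

Answer: 14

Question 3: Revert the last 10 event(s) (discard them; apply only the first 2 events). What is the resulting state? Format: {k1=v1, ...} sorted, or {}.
Keep first 2 events (discard last 10):
  after event 1 (t=4: DEL b): {}
  after event 2 (t=10: INC b by 4): {b=4}

Answer: {b=4}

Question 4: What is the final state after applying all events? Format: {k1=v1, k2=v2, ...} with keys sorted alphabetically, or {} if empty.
Answer: {a=24, b=14, c=1, d=15}

Derivation:
  after event 1 (t=4: DEL b): {}
  after event 2 (t=10: INC b by 4): {b=4}
  after event 3 (t=14: SET a = -17): {a=-17, b=4}
  after event 4 (t=23: INC c by 13): {a=-17, b=4, c=13}
  after event 5 (t=25: DEL d): {a=-17, b=4, c=13}
  after event 6 (t=32: INC b by 10): {a=-17, b=14, c=13}
  after event 7 (t=42: SET d = 45): {a=-17, b=14, c=13, d=45}
  after event 8 (t=51: SET c = -13): {a=-17, b=14, c=-13, d=45}
  after event 9 (t=58: SET d = 15): {a=-17, b=14, c=-13, d=15}
  after event 10 (t=67: SET a = 26): {a=26, b=14, c=-13, d=15}
  after event 11 (t=69: SET a = 24): {a=24, b=14, c=-13, d=15}
  after event 12 (t=75: SET c = 1): {a=24, b=14, c=1, d=15}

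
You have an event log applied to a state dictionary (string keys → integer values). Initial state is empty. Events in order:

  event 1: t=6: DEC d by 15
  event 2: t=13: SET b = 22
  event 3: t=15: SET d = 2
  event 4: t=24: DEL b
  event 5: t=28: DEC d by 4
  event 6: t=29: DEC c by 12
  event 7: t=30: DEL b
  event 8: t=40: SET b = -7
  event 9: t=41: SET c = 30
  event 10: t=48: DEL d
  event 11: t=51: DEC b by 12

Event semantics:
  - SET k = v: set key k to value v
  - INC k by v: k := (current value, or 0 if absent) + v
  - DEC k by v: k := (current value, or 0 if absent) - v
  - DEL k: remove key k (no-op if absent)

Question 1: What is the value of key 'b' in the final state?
Track key 'b' through all 11 events:
  event 1 (t=6: DEC d by 15): b unchanged
  event 2 (t=13: SET b = 22): b (absent) -> 22
  event 3 (t=15: SET d = 2): b unchanged
  event 4 (t=24: DEL b): b 22 -> (absent)
  event 5 (t=28: DEC d by 4): b unchanged
  event 6 (t=29: DEC c by 12): b unchanged
  event 7 (t=30: DEL b): b (absent) -> (absent)
  event 8 (t=40: SET b = -7): b (absent) -> -7
  event 9 (t=41: SET c = 30): b unchanged
  event 10 (t=48: DEL d): b unchanged
  event 11 (t=51: DEC b by 12): b -7 -> -19
Final: b = -19

Answer: -19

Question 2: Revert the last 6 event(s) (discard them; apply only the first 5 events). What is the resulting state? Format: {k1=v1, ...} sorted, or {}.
Keep first 5 events (discard last 6):
  after event 1 (t=6: DEC d by 15): {d=-15}
  after event 2 (t=13: SET b = 22): {b=22, d=-15}
  after event 3 (t=15: SET d = 2): {b=22, d=2}
  after event 4 (t=24: DEL b): {d=2}
  after event 5 (t=28: DEC d by 4): {d=-2}

Answer: {d=-2}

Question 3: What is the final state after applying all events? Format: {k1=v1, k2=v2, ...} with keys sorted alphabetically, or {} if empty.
Answer: {b=-19, c=30}

Derivation:
  after event 1 (t=6: DEC d by 15): {d=-15}
  after event 2 (t=13: SET b = 22): {b=22, d=-15}
  after event 3 (t=15: SET d = 2): {b=22, d=2}
  after event 4 (t=24: DEL b): {d=2}
  after event 5 (t=28: DEC d by 4): {d=-2}
  after event 6 (t=29: DEC c by 12): {c=-12, d=-2}
  after event 7 (t=30: DEL b): {c=-12, d=-2}
  after event 8 (t=40: SET b = -7): {b=-7, c=-12, d=-2}
  after event 9 (t=41: SET c = 30): {b=-7, c=30, d=-2}
  after event 10 (t=48: DEL d): {b=-7, c=30}
  after event 11 (t=51: DEC b by 12): {b=-19, c=30}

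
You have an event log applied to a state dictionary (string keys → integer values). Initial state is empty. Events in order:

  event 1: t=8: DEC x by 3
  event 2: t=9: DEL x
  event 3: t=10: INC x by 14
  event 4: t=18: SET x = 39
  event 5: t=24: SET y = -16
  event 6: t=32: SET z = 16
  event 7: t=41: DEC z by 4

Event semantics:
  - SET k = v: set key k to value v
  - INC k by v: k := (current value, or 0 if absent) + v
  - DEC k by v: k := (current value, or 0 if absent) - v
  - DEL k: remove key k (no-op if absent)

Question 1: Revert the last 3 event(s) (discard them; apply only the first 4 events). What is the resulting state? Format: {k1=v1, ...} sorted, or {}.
Keep first 4 events (discard last 3):
  after event 1 (t=8: DEC x by 3): {x=-3}
  after event 2 (t=9: DEL x): {}
  after event 3 (t=10: INC x by 14): {x=14}
  after event 4 (t=18: SET x = 39): {x=39}

Answer: {x=39}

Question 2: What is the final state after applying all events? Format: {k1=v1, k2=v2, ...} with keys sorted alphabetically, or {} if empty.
Answer: {x=39, y=-16, z=12}

Derivation:
  after event 1 (t=8: DEC x by 3): {x=-3}
  after event 2 (t=9: DEL x): {}
  after event 3 (t=10: INC x by 14): {x=14}
  after event 4 (t=18: SET x = 39): {x=39}
  after event 5 (t=24: SET y = -16): {x=39, y=-16}
  after event 6 (t=32: SET z = 16): {x=39, y=-16, z=16}
  after event 7 (t=41: DEC z by 4): {x=39, y=-16, z=12}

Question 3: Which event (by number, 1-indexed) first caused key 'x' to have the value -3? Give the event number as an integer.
Answer: 1

Derivation:
Looking for first event where x becomes -3:
  event 1: x (absent) -> -3  <-- first match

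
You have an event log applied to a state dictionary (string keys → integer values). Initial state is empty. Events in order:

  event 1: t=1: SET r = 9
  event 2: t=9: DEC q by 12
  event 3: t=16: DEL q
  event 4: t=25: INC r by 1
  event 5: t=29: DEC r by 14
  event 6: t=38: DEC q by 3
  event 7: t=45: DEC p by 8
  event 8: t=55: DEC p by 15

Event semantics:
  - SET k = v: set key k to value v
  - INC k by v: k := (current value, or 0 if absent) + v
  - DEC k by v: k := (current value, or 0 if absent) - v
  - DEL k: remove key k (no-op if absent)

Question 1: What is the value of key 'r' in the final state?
Answer: -4

Derivation:
Track key 'r' through all 8 events:
  event 1 (t=1: SET r = 9): r (absent) -> 9
  event 2 (t=9: DEC q by 12): r unchanged
  event 3 (t=16: DEL q): r unchanged
  event 4 (t=25: INC r by 1): r 9 -> 10
  event 5 (t=29: DEC r by 14): r 10 -> -4
  event 6 (t=38: DEC q by 3): r unchanged
  event 7 (t=45: DEC p by 8): r unchanged
  event 8 (t=55: DEC p by 15): r unchanged
Final: r = -4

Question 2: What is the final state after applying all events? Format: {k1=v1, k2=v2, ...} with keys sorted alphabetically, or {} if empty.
  after event 1 (t=1: SET r = 9): {r=9}
  after event 2 (t=9: DEC q by 12): {q=-12, r=9}
  after event 3 (t=16: DEL q): {r=9}
  after event 4 (t=25: INC r by 1): {r=10}
  after event 5 (t=29: DEC r by 14): {r=-4}
  after event 6 (t=38: DEC q by 3): {q=-3, r=-4}
  after event 7 (t=45: DEC p by 8): {p=-8, q=-3, r=-4}
  after event 8 (t=55: DEC p by 15): {p=-23, q=-3, r=-4}

Answer: {p=-23, q=-3, r=-4}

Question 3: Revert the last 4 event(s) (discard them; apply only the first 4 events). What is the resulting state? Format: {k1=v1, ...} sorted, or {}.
Keep first 4 events (discard last 4):
  after event 1 (t=1: SET r = 9): {r=9}
  after event 2 (t=9: DEC q by 12): {q=-12, r=9}
  after event 3 (t=16: DEL q): {r=9}
  after event 4 (t=25: INC r by 1): {r=10}

Answer: {r=10}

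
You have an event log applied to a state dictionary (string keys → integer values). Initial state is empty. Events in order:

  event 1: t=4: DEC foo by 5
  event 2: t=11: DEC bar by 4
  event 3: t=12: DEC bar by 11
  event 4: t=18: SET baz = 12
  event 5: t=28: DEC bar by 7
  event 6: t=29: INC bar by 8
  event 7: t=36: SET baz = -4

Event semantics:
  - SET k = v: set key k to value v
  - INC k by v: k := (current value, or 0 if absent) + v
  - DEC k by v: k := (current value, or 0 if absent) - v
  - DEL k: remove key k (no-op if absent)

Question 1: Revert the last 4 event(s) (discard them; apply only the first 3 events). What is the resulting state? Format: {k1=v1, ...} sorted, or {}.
Keep first 3 events (discard last 4):
  after event 1 (t=4: DEC foo by 5): {foo=-5}
  after event 2 (t=11: DEC bar by 4): {bar=-4, foo=-5}
  after event 3 (t=12: DEC bar by 11): {bar=-15, foo=-5}

Answer: {bar=-15, foo=-5}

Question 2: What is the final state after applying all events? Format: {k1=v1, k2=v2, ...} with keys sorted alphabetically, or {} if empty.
Answer: {bar=-14, baz=-4, foo=-5}

Derivation:
  after event 1 (t=4: DEC foo by 5): {foo=-5}
  after event 2 (t=11: DEC bar by 4): {bar=-4, foo=-5}
  after event 3 (t=12: DEC bar by 11): {bar=-15, foo=-5}
  after event 4 (t=18: SET baz = 12): {bar=-15, baz=12, foo=-5}
  after event 5 (t=28: DEC bar by 7): {bar=-22, baz=12, foo=-5}
  after event 6 (t=29: INC bar by 8): {bar=-14, baz=12, foo=-5}
  after event 7 (t=36: SET baz = -4): {bar=-14, baz=-4, foo=-5}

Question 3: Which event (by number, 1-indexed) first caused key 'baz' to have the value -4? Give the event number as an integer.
Looking for first event where baz becomes -4:
  event 4: baz = 12
  event 5: baz = 12
  event 6: baz = 12
  event 7: baz 12 -> -4  <-- first match

Answer: 7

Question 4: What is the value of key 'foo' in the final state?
Track key 'foo' through all 7 events:
  event 1 (t=4: DEC foo by 5): foo (absent) -> -5
  event 2 (t=11: DEC bar by 4): foo unchanged
  event 3 (t=12: DEC bar by 11): foo unchanged
  event 4 (t=18: SET baz = 12): foo unchanged
  event 5 (t=28: DEC bar by 7): foo unchanged
  event 6 (t=29: INC bar by 8): foo unchanged
  event 7 (t=36: SET baz = -4): foo unchanged
Final: foo = -5

Answer: -5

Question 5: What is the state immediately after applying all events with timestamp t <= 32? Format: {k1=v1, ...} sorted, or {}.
Answer: {bar=-14, baz=12, foo=-5}

Derivation:
Apply events with t <= 32 (6 events):
  after event 1 (t=4: DEC foo by 5): {foo=-5}
  after event 2 (t=11: DEC bar by 4): {bar=-4, foo=-5}
  after event 3 (t=12: DEC bar by 11): {bar=-15, foo=-5}
  after event 4 (t=18: SET baz = 12): {bar=-15, baz=12, foo=-5}
  after event 5 (t=28: DEC bar by 7): {bar=-22, baz=12, foo=-5}
  after event 6 (t=29: INC bar by 8): {bar=-14, baz=12, foo=-5}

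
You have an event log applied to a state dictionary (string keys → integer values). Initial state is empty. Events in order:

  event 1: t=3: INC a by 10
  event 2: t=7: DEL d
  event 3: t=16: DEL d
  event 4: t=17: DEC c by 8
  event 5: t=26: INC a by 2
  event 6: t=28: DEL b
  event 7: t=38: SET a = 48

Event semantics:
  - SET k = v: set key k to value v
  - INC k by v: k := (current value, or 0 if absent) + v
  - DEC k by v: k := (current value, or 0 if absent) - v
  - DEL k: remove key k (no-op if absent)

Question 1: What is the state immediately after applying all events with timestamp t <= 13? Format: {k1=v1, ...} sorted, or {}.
Answer: {a=10}

Derivation:
Apply events with t <= 13 (2 events):
  after event 1 (t=3: INC a by 10): {a=10}
  after event 2 (t=7: DEL d): {a=10}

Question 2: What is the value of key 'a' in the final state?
Answer: 48

Derivation:
Track key 'a' through all 7 events:
  event 1 (t=3: INC a by 10): a (absent) -> 10
  event 2 (t=7: DEL d): a unchanged
  event 3 (t=16: DEL d): a unchanged
  event 4 (t=17: DEC c by 8): a unchanged
  event 5 (t=26: INC a by 2): a 10 -> 12
  event 6 (t=28: DEL b): a unchanged
  event 7 (t=38: SET a = 48): a 12 -> 48
Final: a = 48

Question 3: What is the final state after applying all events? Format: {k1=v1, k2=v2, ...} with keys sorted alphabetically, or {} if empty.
Answer: {a=48, c=-8}

Derivation:
  after event 1 (t=3: INC a by 10): {a=10}
  after event 2 (t=7: DEL d): {a=10}
  after event 3 (t=16: DEL d): {a=10}
  after event 4 (t=17: DEC c by 8): {a=10, c=-8}
  after event 5 (t=26: INC a by 2): {a=12, c=-8}
  after event 6 (t=28: DEL b): {a=12, c=-8}
  after event 7 (t=38: SET a = 48): {a=48, c=-8}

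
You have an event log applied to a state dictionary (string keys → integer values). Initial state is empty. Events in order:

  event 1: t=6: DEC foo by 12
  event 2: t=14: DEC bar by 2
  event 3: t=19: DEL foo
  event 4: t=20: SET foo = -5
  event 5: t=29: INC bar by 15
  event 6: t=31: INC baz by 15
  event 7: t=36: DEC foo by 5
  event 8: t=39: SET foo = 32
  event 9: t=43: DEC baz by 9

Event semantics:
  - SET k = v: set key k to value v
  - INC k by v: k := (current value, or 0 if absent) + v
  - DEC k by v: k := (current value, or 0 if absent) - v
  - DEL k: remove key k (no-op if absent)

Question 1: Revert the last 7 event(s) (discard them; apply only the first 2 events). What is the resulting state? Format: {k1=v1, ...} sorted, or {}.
Answer: {bar=-2, foo=-12}

Derivation:
Keep first 2 events (discard last 7):
  after event 1 (t=6: DEC foo by 12): {foo=-12}
  after event 2 (t=14: DEC bar by 2): {bar=-2, foo=-12}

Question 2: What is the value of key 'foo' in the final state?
Answer: 32

Derivation:
Track key 'foo' through all 9 events:
  event 1 (t=6: DEC foo by 12): foo (absent) -> -12
  event 2 (t=14: DEC bar by 2): foo unchanged
  event 3 (t=19: DEL foo): foo -12 -> (absent)
  event 4 (t=20: SET foo = -5): foo (absent) -> -5
  event 5 (t=29: INC bar by 15): foo unchanged
  event 6 (t=31: INC baz by 15): foo unchanged
  event 7 (t=36: DEC foo by 5): foo -5 -> -10
  event 8 (t=39: SET foo = 32): foo -10 -> 32
  event 9 (t=43: DEC baz by 9): foo unchanged
Final: foo = 32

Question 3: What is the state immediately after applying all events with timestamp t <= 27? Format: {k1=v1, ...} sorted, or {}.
Answer: {bar=-2, foo=-5}

Derivation:
Apply events with t <= 27 (4 events):
  after event 1 (t=6: DEC foo by 12): {foo=-12}
  after event 2 (t=14: DEC bar by 2): {bar=-2, foo=-12}
  after event 3 (t=19: DEL foo): {bar=-2}
  after event 4 (t=20: SET foo = -5): {bar=-2, foo=-5}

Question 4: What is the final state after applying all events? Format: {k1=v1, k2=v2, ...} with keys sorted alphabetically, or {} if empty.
  after event 1 (t=6: DEC foo by 12): {foo=-12}
  after event 2 (t=14: DEC bar by 2): {bar=-2, foo=-12}
  after event 3 (t=19: DEL foo): {bar=-2}
  after event 4 (t=20: SET foo = -5): {bar=-2, foo=-5}
  after event 5 (t=29: INC bar by 15): {bar=13, foo=-5}
  after event 6 (t=31: INC baz by 15): {bar=13, baz=15, foo=-5}
  after event 7 (t=36: DEC foo by 5): {bar=13, baz=15, foo=-10}
  after event 8 (t=39: SET foo = 32): {bar=13, baz=15, foo=32}
  after event 9 (t=43: DEC baz by 9): {bar=13, baz=6, foo=32}

Answer: {bar=13, baz=6, foo=32}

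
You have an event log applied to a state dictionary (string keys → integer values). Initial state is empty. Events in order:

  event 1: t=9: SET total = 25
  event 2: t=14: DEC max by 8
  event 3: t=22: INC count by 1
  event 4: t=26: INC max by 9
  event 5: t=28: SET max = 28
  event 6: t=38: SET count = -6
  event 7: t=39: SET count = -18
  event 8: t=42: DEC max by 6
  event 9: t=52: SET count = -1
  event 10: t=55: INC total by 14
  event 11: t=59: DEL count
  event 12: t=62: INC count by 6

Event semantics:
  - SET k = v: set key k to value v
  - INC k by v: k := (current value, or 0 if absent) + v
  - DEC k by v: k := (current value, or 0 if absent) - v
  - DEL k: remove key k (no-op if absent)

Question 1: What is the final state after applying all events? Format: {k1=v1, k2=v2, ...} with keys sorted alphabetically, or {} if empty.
Answer: {count=6, max=22, total=39}

Derivation:
  after event 1 (t=9: SET total = 25): {total=25}
  after event 2 (t=14: DEC max by 8): {max=-8, total=25}
  after event 3 (t=22: INC count by 1): {count=1, max=-8, total=25}
  after event 4 (t=26: INC max by 9): {count=1, max=1, total=25}
  after event 5 (t=28: SET max = 28): {count=1, max=28, total=25}
  after event 6 (t=38: SET count = -6): {count=-6, max=28, total=25}
  after event 7 (t=39: SET count = -18): {count=-18, max=28, total=25}
  after event 8 (t=42: DEC max by 6): {count=-18, max=22, total=25}
  after event 9 (t=52: SET count = -1): {count=-1, max=22, total=25}
  after event 10 (t=55: INC total by 14): {count=-1, max=22, total=39}
  after event 11 (t=59: DEL count): {max=22, total=39}
  after event 12 (t=62: INC count by 6): {count=6, max=22, total=39}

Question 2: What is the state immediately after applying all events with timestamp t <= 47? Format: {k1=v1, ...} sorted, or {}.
Apply events with t <= 47 (8 events):
  after event 1 (t=9: SET total = 25): {total=25}
  after event 2 (t=14: DEC max by 8): {max=-8, total=25}
  after event 3 (t=22: INC count by 1): {count=1, max=-8, total=25}
  after event 4 (t=26: INC max by 9): {count=1, max=1, total=25}
  after event 5 (t=28: SET max = 28): {count=1, max=28, total=25}
  after event 6 (t=38: SET count = -6): {count=-6, max=28, total=25}
  after event 7 (t=39: SET count = -18): {count=-18, max=28, total=25}
  after event 8 (t=42: DEC max by 6): {count=-18, max=22, total=25}

Answer: {count=-18, max=22, total=25}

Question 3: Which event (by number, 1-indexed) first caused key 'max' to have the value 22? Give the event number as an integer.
Answer: 8

Derivation:
Looking for first event where max becomes 22:
  event 2: max = -8
  event 3: max = -8
  event 4: max = 1
  event 5: max = 28
  event 6: max = 28
  event 7: max = 28
  event 8: max 28 -> 22  <-- first match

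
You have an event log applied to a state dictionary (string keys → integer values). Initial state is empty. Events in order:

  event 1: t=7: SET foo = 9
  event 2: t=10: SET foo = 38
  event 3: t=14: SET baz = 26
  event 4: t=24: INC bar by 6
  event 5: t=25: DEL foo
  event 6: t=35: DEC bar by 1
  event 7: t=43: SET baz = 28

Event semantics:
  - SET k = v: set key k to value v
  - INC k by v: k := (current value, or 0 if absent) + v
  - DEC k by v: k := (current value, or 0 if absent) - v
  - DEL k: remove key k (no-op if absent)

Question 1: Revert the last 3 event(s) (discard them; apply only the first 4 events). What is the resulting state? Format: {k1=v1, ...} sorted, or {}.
Answer: {bar=6, baz=26, foo=38}

Derivation:
Keep first 4 events (discard last 3):
  after event 1 (t=7: SET foo = 9): {foo=9}
  after event 2 (t=10: SET foo = 38): {foo=38}
  after event 3 (t=14: SET baz = 26): {baz=26, foo=38}
  after event 4 (t=24: INC bar by 6): {bar=6, baz=26, foo=38}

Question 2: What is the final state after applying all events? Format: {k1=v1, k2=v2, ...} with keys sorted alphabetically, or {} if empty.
  after event 1 (t=7: SET foo = 9): {foo=9}
  after event 2 (t=10: SET foo = 38): {foo=38}
  after event 3 (t=14: SET baz = 26): {baz=26, foo=38}
  after event 4 (t=24: INC bar by 6): {bar=6, baz=26, foo=38}
  after event 5 (t=25: DEL foo): {bar=6, baz=26}
  after event 6 (t=35: DEC bar by 1): {bar=5, baz=26}
  after event 7 (t=43: SET baz = 28): {bar=5, baz=28}

Answer: {bar=5, baz=28}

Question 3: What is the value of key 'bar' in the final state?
Track key 'bar' through all 7 events:
  event 1 (t=7: SET foo = 9): bar unchanged
  event 2 (t=10: SET foo = 38): bar unchanged
  event 3 (t=14: SET baz = 26): bar unchanged
  event 4 (t=24: INC bar by 6): bar (absent) -> 6
  event 5 (t=25: DEL foo): bar unchanged
  event 6 (t=35: DEC bar by 1): bar 6 -> 5
  event 7 (t=43: SET baz = 28): bar unchanged
Final: bar = 5

Answer: 5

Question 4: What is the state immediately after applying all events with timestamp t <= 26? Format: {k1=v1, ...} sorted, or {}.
Apply events with t <= 26 (5 events):
  after event 1 (t=7: SET foo = 9): {foo=9}
  after event 2 (t=10: SET foo = 38): {foo=38}
  after event 3 (t=14: SET baz = 26): {baz=26, foo=38}
  after event 4 (t=24: INC bar by 6): {bar=6, baz=26, foo=38}
  after event 5 (t=25: DEL foo): {bar=6, baz=26}

Answer: {bar=6, baz=26}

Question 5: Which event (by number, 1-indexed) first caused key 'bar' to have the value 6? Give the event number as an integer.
Looking for first event where bar becomes 6:
  event 4: bar (absent) -> 6  <-- first match

Answer: 4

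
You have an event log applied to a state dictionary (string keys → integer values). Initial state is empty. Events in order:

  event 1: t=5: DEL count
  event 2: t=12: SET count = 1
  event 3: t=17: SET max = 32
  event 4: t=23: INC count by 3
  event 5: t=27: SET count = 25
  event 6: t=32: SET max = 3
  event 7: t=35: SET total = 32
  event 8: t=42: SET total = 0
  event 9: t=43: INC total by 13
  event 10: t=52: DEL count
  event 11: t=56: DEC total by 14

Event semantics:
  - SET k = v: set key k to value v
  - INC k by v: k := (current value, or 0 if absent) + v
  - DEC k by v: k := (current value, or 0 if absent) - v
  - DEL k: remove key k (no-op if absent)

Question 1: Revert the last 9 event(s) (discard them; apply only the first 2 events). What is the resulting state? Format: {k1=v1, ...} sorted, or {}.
Keep first 2 events (discard last 9):
  after event 1 (t=5: DEL count): {}
  after event 2 (t=12: SET count = 1): {count=1}

Answer: {count=1}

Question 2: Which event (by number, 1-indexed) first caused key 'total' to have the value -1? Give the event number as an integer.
Answer: 11

Derivation:
Looking for first event where total becomes -1:
  event 7: total = 32
  event 8: total = 0
  event 9: total = 13
  event 10: total = 13
  event 11: total 13 -> -1  <-- first match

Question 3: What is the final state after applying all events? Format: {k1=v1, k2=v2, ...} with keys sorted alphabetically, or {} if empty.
Answer: {max=3, total=-1}

Derivation:
  after event 1 (t=5: DEL count): {}
  after event 2 (t=12: SET count = 1): {count=1}
  after event 3 (t=17: SET max = 32): {count=1, max=32}
  after event 4 (t=23: INC count by 3): {count=4, max=32}
  after event 5 (t=27: SET count = 25): {count=25, max=32}
  after event 6 (t=32: SET max = 3): {count=25, max=3}
  after event 7 (t=35: SET total = 32): {count=25, max=3, total=32}
  after event 8 (t=42: SET total = 0): {count=25, max=3, total=0}
  after event 9 (t=43: INC total by 13): {count=25, max=3, total=13}
  after event 10 (t=52: DEL count): {max=3, total=13}
  after event 11 (t=56: DEC total by 14): {max=3, total=-1}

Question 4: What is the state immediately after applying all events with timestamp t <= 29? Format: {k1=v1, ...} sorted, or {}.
Apply events with t <= 29 (5 events):
  after event 1 (t=5: DEL count): {}
  after event 2 (t=12: SET count = 1): {count=1}
  after event 3 (t=17: SET max = 32): {count=1, max=32}
  after event 4 (t=23: INC count by 3): {count=4, max=32}
  after event 5 (t=27: SET count = 25): {count=25, max=32}

Answer: {count=25, max=32}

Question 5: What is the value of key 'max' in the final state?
Answer: 3

Derivation:
Track key 'max' through all 11 events:
  event 1 (t=5: DEL count): max unchanged
  event 2 (t=12: SET count = 1): max unchanged
  event 3 (t=17: SET max = 32): max (absent) -> 32
  event 4 (t=23: INC count by 3): max unchanged
  event 5 (t=27: SET count = 25): max unchanged
  event 6 (t=32: SET max = 3): max 32 -> 3
  event 7 (t=35: SET total = 32): max unchanged
  event 8 (t=42: SET total = 0): max unchanged
  event 9 (t=43: INC total by 13): max unchanged
  event 10 (t=52: DEL count): max unchanged
  event 11 (t=56: DEC total by 14): max unchanged
Final: max = 3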